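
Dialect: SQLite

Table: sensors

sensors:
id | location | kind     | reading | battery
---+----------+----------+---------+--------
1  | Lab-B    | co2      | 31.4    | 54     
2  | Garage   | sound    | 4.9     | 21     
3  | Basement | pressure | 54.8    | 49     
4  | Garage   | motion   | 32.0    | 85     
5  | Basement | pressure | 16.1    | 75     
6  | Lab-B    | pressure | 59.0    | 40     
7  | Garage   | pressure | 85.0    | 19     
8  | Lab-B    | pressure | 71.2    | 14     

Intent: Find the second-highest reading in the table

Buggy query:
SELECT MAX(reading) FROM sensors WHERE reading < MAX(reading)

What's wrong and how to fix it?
Bug: The inner MAX is an aggregate inside WHERE, which is not allowed

Fix: Put the inner MAX in a scalar subquery

Corrected query:
SELECT MAX(reading) FROM sensors WHERE reading < (SELECT MAX(reading) FROM sensors)

Result:
MAX(reading)
------------
71.2        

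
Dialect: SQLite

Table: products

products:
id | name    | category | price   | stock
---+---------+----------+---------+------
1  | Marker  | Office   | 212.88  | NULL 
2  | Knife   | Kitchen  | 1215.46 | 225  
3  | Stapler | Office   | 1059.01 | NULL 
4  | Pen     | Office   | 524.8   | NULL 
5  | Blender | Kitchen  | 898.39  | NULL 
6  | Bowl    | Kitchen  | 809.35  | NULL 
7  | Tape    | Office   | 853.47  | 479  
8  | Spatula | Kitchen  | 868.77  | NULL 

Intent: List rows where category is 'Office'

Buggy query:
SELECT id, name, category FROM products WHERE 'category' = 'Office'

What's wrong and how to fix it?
Bug: 'category' in single quotes is a string literal, not the column; the comparison is literal-vs-literal and never true

Fix: Remove the quotes around the column name (or use double quotes for an identifier)

Corrected query:
SELECT id, name, category FROM products WHERE category = 'Office'

Result:
id | name    | category
---+---------+---------
1  | Marker  | Office  
3  | Stapler | Office  
4  | Pen     | Office  
7  | Tape    | Office  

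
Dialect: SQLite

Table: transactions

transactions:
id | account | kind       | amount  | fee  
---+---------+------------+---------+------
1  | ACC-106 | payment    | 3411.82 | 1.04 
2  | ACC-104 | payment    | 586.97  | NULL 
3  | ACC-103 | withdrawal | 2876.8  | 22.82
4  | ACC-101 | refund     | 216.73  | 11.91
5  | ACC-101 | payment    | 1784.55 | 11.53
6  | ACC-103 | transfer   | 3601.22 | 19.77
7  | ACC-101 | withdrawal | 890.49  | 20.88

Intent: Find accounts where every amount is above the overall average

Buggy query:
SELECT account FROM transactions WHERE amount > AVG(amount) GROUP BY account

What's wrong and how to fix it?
Bug: AVG() is an aggregate; it can't sit directly in WHERE

Fix: Use a subquery for AVG and a HAVING MIN(...) filter so the condition holds for every row in the group

Corrected query:
SELECT account FROM transactions GROUP BY account HAVING MIN(amount) > (SELECT AVG(amount) FROM transactions)

Result:
account
-------
ACC-103
ACC-106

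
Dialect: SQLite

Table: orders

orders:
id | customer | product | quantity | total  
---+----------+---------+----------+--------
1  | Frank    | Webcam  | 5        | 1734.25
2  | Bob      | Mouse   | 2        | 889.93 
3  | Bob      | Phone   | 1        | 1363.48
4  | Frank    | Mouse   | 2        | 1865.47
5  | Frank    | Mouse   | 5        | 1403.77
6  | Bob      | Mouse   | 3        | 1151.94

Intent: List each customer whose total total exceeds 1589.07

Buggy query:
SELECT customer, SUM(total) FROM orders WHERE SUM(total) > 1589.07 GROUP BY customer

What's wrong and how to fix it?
Bug: Aggregate functions cannot appear in a WHERE clause

Fix: Move the aggregate condition to a HAVING clause

Corrected query:
SELECT customer, SUM(total) FROM orders GROUP BY customer HAVING SUM(total) > 1589.07

Result:
customer | SUM(total)
---------+-----------
Bob      | 3405.35   
Frank    | 5003.49   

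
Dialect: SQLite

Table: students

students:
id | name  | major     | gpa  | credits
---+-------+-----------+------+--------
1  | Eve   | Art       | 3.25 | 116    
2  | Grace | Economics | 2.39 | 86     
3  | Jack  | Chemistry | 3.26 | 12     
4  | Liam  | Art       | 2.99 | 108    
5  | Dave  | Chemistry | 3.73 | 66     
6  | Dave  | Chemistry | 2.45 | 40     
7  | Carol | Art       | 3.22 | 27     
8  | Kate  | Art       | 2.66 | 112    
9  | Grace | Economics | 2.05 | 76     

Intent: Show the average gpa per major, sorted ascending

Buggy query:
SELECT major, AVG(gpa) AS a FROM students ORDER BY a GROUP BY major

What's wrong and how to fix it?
Bug: ORDER BY appears before GROUP BY; SQL clause order requires GROUP BY first

Fix: Reorder: SELECT … FROM … GROUP BY … ORDER BY …

Corrected query:
SELECT major, AVG(gpa) AS a FROM students GROUP BY major ORDER BY a

Result:
major     | a       
----------+---------
Economics | 2.22    
Art       | 3.03    
Chemistry | 3.146667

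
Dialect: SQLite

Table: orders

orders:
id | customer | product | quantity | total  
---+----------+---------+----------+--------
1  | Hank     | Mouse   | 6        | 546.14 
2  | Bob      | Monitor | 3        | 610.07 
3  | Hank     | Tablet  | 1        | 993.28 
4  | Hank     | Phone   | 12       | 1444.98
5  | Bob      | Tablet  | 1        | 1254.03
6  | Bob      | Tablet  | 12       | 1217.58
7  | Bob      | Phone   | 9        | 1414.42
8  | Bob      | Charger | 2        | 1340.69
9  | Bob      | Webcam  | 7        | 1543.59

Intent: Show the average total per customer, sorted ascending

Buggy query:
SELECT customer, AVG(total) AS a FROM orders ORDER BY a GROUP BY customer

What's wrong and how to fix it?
Bug: GROUP BY must precede ORDER BY

Fix: Move ORDER BY to the end, after GROUP BY

Corrected query:
SELECT customer, AVG(total) AS a FROM orders GROUP BY customer ORDER BY a

Result:
customer | a          
---------+------------
Hank     | 994.8      
Bob      | 1230.063333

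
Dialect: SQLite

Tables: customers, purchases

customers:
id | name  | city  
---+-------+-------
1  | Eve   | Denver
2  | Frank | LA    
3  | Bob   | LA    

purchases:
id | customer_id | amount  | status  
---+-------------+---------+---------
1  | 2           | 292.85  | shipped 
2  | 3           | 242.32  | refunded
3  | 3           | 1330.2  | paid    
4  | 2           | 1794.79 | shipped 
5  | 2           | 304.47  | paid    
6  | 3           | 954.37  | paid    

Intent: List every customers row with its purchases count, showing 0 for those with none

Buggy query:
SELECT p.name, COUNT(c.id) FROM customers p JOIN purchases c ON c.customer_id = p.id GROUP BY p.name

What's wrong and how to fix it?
Bug: INNER JOIN drops customers rows that have no matching purchases rows

Fix: Switch to LEFT JOIN to retain unmatched parent rows

Corrected query:
SELECT p.name, COUNT(c.id) FROM customers p LEFT JOIN purchases c ON c.customer_id = p.id GROUP BY p.name

Result:
name  | COUNT(c.id)
------+------------
Bob   | 3          
Eve   | 0          
Frank | 3          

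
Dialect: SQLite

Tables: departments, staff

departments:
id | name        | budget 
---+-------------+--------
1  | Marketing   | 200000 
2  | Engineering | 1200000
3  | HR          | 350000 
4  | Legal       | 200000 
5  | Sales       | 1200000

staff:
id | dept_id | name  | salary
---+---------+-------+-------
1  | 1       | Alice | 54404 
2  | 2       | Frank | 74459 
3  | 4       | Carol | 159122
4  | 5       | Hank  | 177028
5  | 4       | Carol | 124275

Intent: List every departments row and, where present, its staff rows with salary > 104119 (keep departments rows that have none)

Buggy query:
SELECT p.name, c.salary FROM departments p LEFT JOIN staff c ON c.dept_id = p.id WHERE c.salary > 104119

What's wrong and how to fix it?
Bug: Filtering c.salary in WHERE discards the NULL rows produced by LEFT JOIN, turning it into an inner join

Fix: Move the right-table condition into the ON clause so unmatched parents are kept

Corrected query:
SELECT p.name, c.salary FROM departments p LEFT JOIN staff c ON c.dept_id = p.id AND c.salary > 104119

Result:
name        | salary
------------+-------
Marketing   | NULL  
Engineering | NULL  
HR          | NULL  
Legal       | 124275
Legal       | 159122
Sales       | 177028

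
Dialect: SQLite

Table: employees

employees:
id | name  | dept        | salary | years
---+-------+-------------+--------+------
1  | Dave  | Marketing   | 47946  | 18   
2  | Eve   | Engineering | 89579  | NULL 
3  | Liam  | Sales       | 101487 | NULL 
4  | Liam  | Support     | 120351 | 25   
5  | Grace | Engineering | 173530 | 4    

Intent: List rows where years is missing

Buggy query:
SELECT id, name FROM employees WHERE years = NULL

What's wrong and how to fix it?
Bug: Comparing to NULL with '=' never matches; NULL = NULL is unknown, not true

Fix: Use IS NULL to test for NULL

Corrected query:
SELECT id, name FROM employees WHERE years IS NULL

Result:
id | name
---+-----
2  | Eve 
3  | Liam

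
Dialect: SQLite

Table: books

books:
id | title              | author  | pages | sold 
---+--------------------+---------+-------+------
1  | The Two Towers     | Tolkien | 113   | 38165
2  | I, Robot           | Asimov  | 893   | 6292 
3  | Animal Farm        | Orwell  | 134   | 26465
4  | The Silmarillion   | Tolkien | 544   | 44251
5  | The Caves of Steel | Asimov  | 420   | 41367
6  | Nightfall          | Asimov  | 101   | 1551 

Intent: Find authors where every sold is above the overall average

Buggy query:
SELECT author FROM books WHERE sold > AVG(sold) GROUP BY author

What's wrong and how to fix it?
Bug: AVG() is an aggregate; it can't sit directly in WHERE

Fix: Use a subquery for AVG and a HAVING MIN(...) filter so the condition holds for every row in the group

Corrected query:
SELECT author FROM books GROUP BY author HAVING MIN(sold) > (SELECT AVG(sold) FROM books)

Result:
author 
-------
Orwell 
Tolkien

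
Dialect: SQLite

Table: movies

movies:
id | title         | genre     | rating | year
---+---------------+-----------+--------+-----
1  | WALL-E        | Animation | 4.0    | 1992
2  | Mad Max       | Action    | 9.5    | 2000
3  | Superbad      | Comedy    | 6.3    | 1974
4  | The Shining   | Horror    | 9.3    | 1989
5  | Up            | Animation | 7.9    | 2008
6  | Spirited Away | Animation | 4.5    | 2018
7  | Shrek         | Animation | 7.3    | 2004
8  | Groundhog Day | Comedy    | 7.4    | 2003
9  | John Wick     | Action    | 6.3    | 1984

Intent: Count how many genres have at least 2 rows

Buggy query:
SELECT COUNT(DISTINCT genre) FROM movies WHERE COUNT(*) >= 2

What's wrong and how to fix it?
Bug: WHERE filters individual rows, not groups, so a group-level COUNT is invalid there

Fix: Group first with HAVING COUNT(*) >= 2, then COUNT the resulting groups

Corrected query:
SELECT COUNT(*) FROM (SELECT genre FROM movies GROUP BY genre HAVING COUNT(*) >= 2)

Result:
COUNT(*)
--------
3       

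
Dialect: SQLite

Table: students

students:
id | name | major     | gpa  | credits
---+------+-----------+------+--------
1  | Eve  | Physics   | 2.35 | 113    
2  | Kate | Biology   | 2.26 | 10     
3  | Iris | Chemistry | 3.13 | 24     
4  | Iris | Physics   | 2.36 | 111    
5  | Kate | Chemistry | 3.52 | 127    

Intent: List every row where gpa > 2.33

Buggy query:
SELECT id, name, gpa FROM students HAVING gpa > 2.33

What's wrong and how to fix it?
Bug: This is a non-aggregate query (no GROUP BY, no aggregates), so in SQLite the HAVING clause is invalid here; a row-level condition belongs in WHERE

Fix: Use WHERE for row-level filtering

Corrected query:
SELECT id, name, gpa FROM students WHERE gpa > 2.33

Result:
id | name | gpa 
---+------+-----
1  | Eve  | 2.35
3  | Iris | 3.13
4  | Iris | 2.36
5  | Kate | 3.52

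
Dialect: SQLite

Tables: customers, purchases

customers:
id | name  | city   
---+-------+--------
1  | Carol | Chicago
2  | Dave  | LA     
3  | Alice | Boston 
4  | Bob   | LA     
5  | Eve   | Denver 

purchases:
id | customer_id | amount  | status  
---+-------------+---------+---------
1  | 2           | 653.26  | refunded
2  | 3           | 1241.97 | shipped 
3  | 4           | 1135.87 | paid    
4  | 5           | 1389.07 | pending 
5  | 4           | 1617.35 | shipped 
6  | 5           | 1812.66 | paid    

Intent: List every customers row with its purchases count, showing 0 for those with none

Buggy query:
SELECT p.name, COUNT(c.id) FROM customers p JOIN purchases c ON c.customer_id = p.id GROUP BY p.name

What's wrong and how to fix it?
Bug: INNER JOIN drops customers rows that have no matching purchases rows

Fix: Use LEFT JOIN so parents without children still appear (COUNT(c.id) gives 0)

Corrected query:
SELECT p.name, COUNT(c.id) FROM customers p LEFT JOIN purchases c ON c.customer_id = p.id GROUP BY p.name

Result:
name  | COUNT(c.id)
------+------------
Alice | 1          
Bob   | 2          
Carol | 0          
Dave  | 1          
Eve   | 2          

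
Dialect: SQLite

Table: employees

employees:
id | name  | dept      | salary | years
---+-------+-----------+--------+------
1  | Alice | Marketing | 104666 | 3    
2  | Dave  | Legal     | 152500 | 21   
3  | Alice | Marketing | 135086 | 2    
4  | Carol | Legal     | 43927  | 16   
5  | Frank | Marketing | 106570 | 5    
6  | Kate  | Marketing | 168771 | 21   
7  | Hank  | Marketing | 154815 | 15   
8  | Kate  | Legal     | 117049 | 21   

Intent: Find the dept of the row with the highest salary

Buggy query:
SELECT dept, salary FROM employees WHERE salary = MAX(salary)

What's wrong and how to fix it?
Bug: WHERE is evaluated per row; an aggregate over the whole table isn't defined there

Fix: Wrap MAX in a scalar subquery so WHERE compares against a single value

Corrected query:
SELECT dept, salary FROM employees WHERE salary = (SELECT MAX(salary) FROM employees)

Result:
dept      | salary
----------+-------
Marketing | 168771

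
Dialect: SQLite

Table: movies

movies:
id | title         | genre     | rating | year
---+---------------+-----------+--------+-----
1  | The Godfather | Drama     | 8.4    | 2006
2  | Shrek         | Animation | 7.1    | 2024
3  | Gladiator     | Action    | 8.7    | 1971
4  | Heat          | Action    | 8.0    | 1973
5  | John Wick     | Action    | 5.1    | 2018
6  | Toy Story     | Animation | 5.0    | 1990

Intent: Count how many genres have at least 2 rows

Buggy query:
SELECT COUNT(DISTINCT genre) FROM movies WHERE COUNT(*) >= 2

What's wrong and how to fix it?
Bug: WHERE filters individual rows, not groups, so a group-level COUNT is invalid there

Fix: Use a subquery that GROUPs and filters with HAVING, then count its rows

Corrected query:
SELECT COUNT(*) FROM (SELECT genre FROM movies GROUP BY genre HAVING COUNT(*) >= 2)

Result:
COUNT(*)
--------
2       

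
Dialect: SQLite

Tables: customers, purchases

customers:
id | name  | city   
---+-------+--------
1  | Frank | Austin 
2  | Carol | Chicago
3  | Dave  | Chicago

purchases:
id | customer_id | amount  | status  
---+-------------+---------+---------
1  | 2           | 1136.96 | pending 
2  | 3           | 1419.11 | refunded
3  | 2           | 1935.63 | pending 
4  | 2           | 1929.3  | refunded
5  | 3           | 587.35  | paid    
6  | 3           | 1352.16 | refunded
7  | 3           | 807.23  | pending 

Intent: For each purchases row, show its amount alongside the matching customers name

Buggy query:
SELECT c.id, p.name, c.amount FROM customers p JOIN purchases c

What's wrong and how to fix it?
Bug: Missing join condition: each purchases row is matched to all customers rows instead of just its own

Fix: Specify the join condition linking the foreign key to the parent id

Corrected query:
SELECT c.id, p.name, c.amount FROM customers p JOIN purchases c ON c.customer_id = p.id

Result:
id | name  | amount 
---+-------+--------
1  | Carol | 1136.96
2  | Dave  | 1419.11
3  | Carol | 1935.63
4  | Carol | 1929.3 
5  | Dave  | 587.35 
6  | Dave  | 1352.16
7  | Dave  | 807.23 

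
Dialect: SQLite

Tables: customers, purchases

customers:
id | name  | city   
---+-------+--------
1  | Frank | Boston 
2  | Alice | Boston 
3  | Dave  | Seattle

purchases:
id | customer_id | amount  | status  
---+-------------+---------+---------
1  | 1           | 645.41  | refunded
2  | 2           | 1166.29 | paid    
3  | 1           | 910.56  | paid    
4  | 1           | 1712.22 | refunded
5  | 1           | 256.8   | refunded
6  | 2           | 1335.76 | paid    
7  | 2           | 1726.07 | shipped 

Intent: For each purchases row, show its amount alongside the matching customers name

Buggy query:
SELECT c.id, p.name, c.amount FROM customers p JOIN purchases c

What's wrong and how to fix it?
Bug: Missing join condition: each purchases row is matched to all customers rows instead of just its own

Fix: Specify the join condition linking the foreign key to the parent id

Corrected query:
SELECT c.id, p.name, c.amount FROM customers p JOIN purchases c ON c.customer_id = p.id

Result:
id | name  | amount 
---+-------+--------
1  | Frank | 645.41 
2  | Alice | 1166.29
3  | Frank | 910.56 
4  | Frank | 1712.22
5  | Frank | 256.8  
6  | Alice | 1335.76
7  | Alice | 1726.07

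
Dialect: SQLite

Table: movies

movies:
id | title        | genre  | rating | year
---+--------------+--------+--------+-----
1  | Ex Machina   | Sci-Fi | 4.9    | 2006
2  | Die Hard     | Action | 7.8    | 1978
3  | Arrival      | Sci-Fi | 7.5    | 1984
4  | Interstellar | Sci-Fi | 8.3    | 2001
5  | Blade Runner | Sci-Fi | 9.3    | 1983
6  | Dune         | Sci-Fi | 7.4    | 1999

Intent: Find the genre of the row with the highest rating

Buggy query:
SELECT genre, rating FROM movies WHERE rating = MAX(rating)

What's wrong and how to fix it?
Bug: MAX(rating) is an aggregate and cannot be used directly in WHERE

Fix: Use a subquery: WHERE rating = (SELECT MAX(rating) FROM movies)

Corrected query:
SELECT genre, rating FROM movies WHERE rating = (SELECT MAX(rating) FROM movies)

Result:
genre  | rating
-------+-------
Sci-Fi | 9.3   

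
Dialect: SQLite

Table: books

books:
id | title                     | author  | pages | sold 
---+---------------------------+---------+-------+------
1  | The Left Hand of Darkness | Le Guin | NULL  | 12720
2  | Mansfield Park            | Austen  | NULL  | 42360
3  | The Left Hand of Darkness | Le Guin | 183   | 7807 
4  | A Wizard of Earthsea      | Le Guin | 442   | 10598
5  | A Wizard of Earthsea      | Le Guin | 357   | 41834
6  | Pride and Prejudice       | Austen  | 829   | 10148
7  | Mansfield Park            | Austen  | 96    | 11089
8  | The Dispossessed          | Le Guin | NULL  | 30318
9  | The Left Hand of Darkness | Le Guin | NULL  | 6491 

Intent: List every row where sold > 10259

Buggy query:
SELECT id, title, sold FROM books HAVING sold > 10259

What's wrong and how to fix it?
Bug: HAVING filters the output of aggregation, but this query has no GROUP BY and no aggregate functions, so SQLite rejects it (HAVING clause on a non-aggregate query); the condition here is per row

Fix: Replace HAVING with WHERE since the condition applies to individual rows

Corrected query:
SELECT id, title, sold FROM books WHERE sold > 10259

Result:
id | title                     | sold 
---+---------------------------+------
1  | The Left Hand of Darkness | 12720
2  | Mansfield Park            | 42360
4  | A Wizard of Earthsea      | 10598
5  | A Wizard of Earthsea      | 41834
7  | Mansfield Park            | 11089
8  | The Dispossessed          | 30318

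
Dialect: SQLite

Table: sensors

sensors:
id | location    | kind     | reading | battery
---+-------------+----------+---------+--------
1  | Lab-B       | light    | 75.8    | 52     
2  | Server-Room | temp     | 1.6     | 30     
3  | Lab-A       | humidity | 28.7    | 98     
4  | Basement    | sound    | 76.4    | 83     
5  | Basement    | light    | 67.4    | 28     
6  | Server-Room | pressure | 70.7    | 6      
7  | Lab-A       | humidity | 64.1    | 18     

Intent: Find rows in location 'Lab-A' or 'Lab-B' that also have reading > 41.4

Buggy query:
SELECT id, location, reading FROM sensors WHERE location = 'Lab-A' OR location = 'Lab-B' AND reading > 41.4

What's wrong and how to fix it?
Bug: Without parentheses, AND is evaluated before OR, so the reading filter only applies to the 'Lab-B' branch

Fix: Add parentheses around the OR so the AND applies to both alternatives

Corrected query:
SELECT id, location, reading FROM sensors WHERE (location = 'Lab-A' OR location = 'Lab-B') AND reading > 41.4

Result:
id | location | reading
---+----------+--------
1  | Lab-B    | 75.8   
7  | Lab-A    | 64.1   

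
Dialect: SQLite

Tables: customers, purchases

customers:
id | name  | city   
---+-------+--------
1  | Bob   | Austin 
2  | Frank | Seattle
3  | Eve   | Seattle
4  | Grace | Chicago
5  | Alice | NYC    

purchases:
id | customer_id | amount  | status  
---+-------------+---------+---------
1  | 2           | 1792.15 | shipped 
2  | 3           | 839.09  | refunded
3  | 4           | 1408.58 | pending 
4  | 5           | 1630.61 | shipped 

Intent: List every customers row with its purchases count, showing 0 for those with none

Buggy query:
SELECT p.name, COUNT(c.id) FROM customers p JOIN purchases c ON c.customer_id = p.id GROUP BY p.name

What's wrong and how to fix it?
Bug: An inner join excludes parents with zero children

Fix: Switch to LEFT JOIN to retain unmatched parent rows

Corrected query:
SELECT p.name, COUNT(c.id) FROM customers p LEFT JOIN purchases c ON c.customer_id = p.id GROUP BY p.name

Result:
name  | COUNT(c.id)
------+------------
Alice | 1          
Bob   | 0          
Eve   | 1          
Frank | 1          
Grace | 1          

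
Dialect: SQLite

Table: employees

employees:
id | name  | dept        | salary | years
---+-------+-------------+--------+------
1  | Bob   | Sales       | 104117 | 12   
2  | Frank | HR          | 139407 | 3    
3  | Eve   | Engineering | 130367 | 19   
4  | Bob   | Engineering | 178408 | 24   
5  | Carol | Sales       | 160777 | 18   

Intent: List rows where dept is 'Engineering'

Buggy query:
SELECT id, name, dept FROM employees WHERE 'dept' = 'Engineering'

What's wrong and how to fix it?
Bug: Single quotes denote string literals in SQL; the column name is being compared as a constant string

Fix: Reference the column as dept without single quotes

Corrected query:
SELECT id, name, dept FROM employees WHERE dept = 'Engineering'

Result:
id | name | dept       
---+------+------------
3  | Eve  | Engineering
4  | Bob  | Engineering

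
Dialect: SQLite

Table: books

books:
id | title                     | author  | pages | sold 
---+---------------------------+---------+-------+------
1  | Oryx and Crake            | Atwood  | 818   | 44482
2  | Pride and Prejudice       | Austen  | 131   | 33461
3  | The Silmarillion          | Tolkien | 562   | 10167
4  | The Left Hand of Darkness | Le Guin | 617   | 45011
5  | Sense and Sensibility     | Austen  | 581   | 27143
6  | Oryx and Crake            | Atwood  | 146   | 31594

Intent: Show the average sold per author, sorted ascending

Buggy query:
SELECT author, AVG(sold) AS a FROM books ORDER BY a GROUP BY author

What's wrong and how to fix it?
Bug: ORDER BY appears before GROUP BY; SQL clause order requires GROUP BY first

Fix: Reorder: SELECT … FROM … GROUP BY … ORDER BY …

Corrected query:
SELECT author, AVG(sold) AS a FROM books GROUP BY author ORDER BY a

Result:
author  | a    
--------+------
Tolkien | 10167
Austen  | 30302
Atwood  | 38038
Le Guin | 45011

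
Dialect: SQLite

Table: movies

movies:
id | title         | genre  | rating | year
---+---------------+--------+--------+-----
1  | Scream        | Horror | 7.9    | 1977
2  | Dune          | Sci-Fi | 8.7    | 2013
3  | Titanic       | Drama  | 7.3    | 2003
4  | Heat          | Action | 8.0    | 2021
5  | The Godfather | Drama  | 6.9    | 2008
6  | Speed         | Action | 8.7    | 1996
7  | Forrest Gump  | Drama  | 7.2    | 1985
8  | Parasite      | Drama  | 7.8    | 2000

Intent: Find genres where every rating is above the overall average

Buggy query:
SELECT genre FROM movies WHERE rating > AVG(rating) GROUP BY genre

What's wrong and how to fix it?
Bug: AVG() is an aggregate; it can't sit directly in WHERE

Fix: Use a subquery for AVG and a HAVING MIN(...) filter so the condition holds for every row in the group

Corrected query:
SELECT genre FROM movies GROUP BY genre HAVING MIN(rating) > (SELECT AVG(rating) FROM movies)

Result:
genre 
------
Action
Horror
Sci-Fi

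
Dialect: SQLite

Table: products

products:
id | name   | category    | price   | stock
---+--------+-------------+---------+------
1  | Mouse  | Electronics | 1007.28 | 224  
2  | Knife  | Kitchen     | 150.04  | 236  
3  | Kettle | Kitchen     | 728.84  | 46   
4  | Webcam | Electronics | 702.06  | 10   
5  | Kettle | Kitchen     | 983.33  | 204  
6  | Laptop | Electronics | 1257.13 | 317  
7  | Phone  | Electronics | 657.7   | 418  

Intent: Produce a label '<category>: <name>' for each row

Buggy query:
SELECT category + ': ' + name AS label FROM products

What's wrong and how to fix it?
Bug: '+' is numeric addition; on text columns SQLite converts them to 0 instead of concatenating

Fix: Use the || operator for string concatenation

Corrected query:
SELECT category || ': ' || name AS label FROM products

Result:
label              
-------------------
Electronics: Mouse 
Kitchen: Knife     
Kitchen: Kettle    
Electronics: Webcam
Kitchen: Kettle    
Electronics: Laptop
Electronics: Phone 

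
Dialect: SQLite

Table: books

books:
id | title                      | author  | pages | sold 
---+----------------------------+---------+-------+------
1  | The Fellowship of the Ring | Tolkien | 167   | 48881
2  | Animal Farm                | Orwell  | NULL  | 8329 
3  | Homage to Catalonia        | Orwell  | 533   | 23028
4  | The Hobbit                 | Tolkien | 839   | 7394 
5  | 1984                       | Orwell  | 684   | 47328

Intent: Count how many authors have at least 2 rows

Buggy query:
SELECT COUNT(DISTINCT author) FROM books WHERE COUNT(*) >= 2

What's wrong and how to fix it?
Bug: COUNT(*) cannot appear in WHERE; the per-group count doesn't exist yet

Fix: Use a subquery that GROUPs and filters with HAVING, then count its rows

Corrected query:
SELECT COUNT(*) FROM (SELECT author FROM books GROUP BY author HAVING COUNT(*) >= 2)

Result:
COUNT(*)
--------
2       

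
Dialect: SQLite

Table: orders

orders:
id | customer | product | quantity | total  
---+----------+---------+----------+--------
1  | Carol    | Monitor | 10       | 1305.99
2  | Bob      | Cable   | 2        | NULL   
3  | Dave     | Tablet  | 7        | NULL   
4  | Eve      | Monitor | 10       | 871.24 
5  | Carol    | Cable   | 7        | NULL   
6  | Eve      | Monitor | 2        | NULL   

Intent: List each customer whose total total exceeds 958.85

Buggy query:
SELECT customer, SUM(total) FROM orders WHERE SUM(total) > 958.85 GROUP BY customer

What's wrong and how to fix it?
Bug: SUM(total) is an aggregate, but WHERE filters rows before aggregation

Fix: Move the aggregate condition to a HAVING clause

Corrected query:
SELECT customer, SUM(total) FROM orders GROUP BY customer HAVING SUM(total) > 958.85

Result:
customer | SUM(total)
---------+-----------
Carol    | 1305.99   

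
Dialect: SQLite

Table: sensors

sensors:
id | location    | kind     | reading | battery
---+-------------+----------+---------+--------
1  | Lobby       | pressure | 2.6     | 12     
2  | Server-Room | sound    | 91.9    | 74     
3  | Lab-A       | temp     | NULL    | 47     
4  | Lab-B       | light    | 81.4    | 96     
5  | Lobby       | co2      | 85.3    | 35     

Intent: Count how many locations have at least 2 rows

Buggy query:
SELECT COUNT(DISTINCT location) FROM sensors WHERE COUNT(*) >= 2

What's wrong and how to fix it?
Bug: WHERE filters individual rows, not groups, so a group-level COUNT is invalid there

Fix: Group first with HAVING COUNT(*) >= 2, then COUNT the resulting groups

Corrected query:
SELECT COUNT(*) FROM (SELECT location FROM sensors GROUP BY location HAVING COUNT(*) >= 2)

Result:
COUNT(*)
--------
1       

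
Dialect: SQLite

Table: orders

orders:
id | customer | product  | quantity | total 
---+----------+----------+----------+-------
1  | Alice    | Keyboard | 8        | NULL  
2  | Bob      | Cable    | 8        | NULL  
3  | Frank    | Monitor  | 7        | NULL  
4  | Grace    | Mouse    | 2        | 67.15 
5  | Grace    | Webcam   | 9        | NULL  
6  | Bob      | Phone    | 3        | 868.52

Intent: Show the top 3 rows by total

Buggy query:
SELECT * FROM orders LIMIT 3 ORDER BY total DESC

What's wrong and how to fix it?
Bug: ORDER BY cannot follow LIMIT; LIMIT is the final clause

Fix: Sort with ORDER BY, then apply LIMIT

Corrected query:
SELECT * FROM orders ORDER BY total DESC LIMIT 3

Result:
id | customer | product  | quantity | total 
---+----------+----------+----------+-------
6  | Bob      | Phone    | 3        | 868.52
4  | Grace    | Mouse    | 2        | 67.15 
1  | Alice    | Keyboard | 8        | NULL  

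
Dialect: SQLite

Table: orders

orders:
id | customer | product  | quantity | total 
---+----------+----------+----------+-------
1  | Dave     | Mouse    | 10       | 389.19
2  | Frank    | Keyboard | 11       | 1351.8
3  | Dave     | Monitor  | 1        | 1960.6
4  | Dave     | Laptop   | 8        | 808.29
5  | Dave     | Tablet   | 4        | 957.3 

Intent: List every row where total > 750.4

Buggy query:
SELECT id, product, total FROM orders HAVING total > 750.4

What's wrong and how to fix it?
Bug: HAVING filters the output of aggregation, but this query has no GROUP BY and no aggregate functions, so SQLite rejects it (HAVING clause on a non-aggregate query); the condition here is per row

Fix: Replace HAVING with WHERE since the condition applies to individual rows

Corrected query:
SELECT id, product, total FROM orders WHERE total > 750.4

Result:
id | product  | total 
---+----------+-------
2  | Keyboard | 1351.8
3  | Monitor  | 1960.6
4  | Laptop   | 808.29
5  | Tablet   | 957.3 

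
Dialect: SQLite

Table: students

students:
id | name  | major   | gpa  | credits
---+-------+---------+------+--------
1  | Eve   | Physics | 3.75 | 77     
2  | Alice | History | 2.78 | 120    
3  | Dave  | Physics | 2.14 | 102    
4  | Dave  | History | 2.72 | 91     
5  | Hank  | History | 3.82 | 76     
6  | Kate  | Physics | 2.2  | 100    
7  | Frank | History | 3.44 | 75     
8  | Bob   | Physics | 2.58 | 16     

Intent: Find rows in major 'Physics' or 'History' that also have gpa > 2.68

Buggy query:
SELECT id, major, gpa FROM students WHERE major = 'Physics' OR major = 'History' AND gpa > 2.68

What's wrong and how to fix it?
Bug: AND binds tighter than OR, so this parses as major = 'Physics' OR (major = 'History' AND gpa > 2.68)

Fix: Group the OR with parentheses (or use IN), then AND the threshold

Corrected query:
SELECT id, major, gpa FROM students WHERE (major = 'Physics' OR major = 'History') AND gpa > 2.68

Result:
id | major   | gpa 
---+---------+-----
1  | Physics | 3.75
2  | History | 2.78
4  | History | 2.72
5  | History | 3.82
7  | History | 3.44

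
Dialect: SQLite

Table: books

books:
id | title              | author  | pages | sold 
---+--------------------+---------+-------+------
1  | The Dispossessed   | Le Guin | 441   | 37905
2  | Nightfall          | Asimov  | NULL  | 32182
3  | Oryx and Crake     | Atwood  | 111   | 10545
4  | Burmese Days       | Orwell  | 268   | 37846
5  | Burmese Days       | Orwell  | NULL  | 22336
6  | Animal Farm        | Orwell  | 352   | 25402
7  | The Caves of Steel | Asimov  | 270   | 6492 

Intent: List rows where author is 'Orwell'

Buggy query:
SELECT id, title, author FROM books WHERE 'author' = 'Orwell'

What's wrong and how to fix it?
Bug: 'author' in single quotes is a string literal, not the column; the comparison is literal-vs-literal and never true

Fix: Remove the quotes around the column name (or use double quotes for an identifier)

Corrected query:
SELECT id, title, author FROM books WHERE author = 'Orwell'

Result:
id | title        | author
---+--------------+-------
4  | Burmese Days | Orwell
5  | Burmese Days | Orwell
6  | Animal Farm  | Orwell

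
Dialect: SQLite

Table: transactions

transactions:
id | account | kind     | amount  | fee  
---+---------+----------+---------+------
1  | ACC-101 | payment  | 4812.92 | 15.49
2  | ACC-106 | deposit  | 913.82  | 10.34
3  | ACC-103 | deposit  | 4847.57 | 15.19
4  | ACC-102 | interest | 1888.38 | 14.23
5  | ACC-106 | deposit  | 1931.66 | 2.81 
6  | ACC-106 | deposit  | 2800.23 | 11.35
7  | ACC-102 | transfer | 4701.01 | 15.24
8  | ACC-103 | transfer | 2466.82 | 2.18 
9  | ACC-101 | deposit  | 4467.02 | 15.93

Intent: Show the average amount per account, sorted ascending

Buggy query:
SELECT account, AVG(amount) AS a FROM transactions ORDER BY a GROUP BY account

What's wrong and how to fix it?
Bug: ORDER BY appears before GROUP BY; SQL clause order requires GROUP BY first

Fix: Reorder: SELECT … FROM … GROUP BY … ORDER BY …

Corrected query:
SELECT account, AVG(amount) AS a FROM transactions GROUP BY account ORDER BY a

Result:
account | a          
--------+------------
ACC-106 | 1881.903333
ACC-102 | 3294.695   
ACC-103 | 3657.195   
ACC-101 | 4639.97    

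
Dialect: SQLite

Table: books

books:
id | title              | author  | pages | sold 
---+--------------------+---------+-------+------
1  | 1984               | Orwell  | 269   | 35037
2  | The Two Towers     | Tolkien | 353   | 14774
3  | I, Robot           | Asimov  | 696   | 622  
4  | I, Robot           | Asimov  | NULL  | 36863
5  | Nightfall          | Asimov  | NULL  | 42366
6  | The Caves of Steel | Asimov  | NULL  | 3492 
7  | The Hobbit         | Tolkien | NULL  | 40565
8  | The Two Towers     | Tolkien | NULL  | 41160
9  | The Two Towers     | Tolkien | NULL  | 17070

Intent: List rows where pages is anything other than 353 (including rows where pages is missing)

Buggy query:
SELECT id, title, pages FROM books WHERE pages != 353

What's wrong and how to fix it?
Bug: 'pages != 353' is unknown when pages is NULL, so NULL rows are silently excluded

Fix: Handle NULL separately with IS NULL alongside the inequality

Corrected query:
SELECT id, title, pages FROM books WHERE pages != 353 OR pages IS NULL

Result:
id | title              | pages
---+--------------------+------
1  | 1984               | 269  
3  | I, Robot           | 696  
4  | I, Robot           | NULL 
5  | Nightfall          | NULL 
6  | The Caves of Steel | NULL 
7  | The Hobbit         | NULL 
8  | The Two Towers     | NULL 
9  | The Two Towers     | NULL 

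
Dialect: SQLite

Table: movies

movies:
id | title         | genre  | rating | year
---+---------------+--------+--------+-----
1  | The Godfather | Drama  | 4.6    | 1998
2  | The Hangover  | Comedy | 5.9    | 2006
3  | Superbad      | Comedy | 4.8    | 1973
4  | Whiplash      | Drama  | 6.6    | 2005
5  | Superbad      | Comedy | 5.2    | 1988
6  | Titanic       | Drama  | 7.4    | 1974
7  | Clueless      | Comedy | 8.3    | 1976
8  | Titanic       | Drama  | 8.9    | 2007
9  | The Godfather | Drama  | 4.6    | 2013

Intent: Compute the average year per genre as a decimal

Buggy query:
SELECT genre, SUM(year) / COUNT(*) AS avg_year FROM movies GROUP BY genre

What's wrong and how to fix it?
Bug: SUM(year) and COUNT(*) are both integers; the division truncates the fractional part

Fix: Cast one side to REAL so the division keeps the fractional part

Corrected query:
SELECT genre, SUM(year) * 1.0 / COUNT(*) AS avg_year FROM movies GROUP BY genre

Result:
genre  | avg_year
-------+---------
Comedy | 1985.75 
Drama  | 1999.4  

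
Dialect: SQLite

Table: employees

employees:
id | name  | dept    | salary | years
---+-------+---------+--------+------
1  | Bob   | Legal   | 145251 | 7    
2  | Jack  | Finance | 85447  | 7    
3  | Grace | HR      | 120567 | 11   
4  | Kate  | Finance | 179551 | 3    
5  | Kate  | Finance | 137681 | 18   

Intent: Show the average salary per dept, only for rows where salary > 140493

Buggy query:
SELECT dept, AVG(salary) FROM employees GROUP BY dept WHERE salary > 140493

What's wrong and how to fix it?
Bug: WHERE cannot follow GROUP BY

Fix: Place WHERE between FROM and GROUP BY

Corrected query:
SELECT dept, AVG(salary) FROM employees WHERE salary > 140493 GROUP BY dept

Result:
dept    | AVG(salary)
--------+------------
Finance | 179551     
Legal   | 145251     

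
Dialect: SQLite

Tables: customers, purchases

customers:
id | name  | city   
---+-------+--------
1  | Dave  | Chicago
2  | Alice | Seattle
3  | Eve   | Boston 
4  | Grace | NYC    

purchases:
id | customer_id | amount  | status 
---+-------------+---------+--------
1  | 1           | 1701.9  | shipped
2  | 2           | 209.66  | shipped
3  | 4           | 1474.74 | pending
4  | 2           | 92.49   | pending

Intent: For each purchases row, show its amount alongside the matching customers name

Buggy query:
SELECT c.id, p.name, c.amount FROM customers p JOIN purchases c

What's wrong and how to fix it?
Bug: JOIN with no ON clause produces a cartesian product; every purchases row pairs with every customers row

Fix: Add ON c.customer_id = p.id to the JOIN

Corrected query:
SELECT c.id, p.name, c.amount FROM customers p JOIN purchases c ON c.customer_id = p.id

Result:
id | name  | amount 
---+-------+--------
1  | Dave  | 1701.9 
2  | Alice | 209.66 
3  | Grace | 1474.74
4  | Alice | 92.49  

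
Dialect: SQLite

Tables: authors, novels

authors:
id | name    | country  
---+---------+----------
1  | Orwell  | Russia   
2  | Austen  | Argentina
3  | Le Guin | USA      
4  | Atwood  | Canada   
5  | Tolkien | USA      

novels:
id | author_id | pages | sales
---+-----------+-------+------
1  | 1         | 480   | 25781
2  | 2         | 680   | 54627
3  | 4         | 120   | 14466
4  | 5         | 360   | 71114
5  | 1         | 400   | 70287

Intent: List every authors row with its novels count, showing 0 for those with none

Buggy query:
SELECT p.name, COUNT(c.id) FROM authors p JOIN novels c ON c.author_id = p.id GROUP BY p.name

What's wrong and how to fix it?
Bug: INNER JOIN drops authors rows that have no matching novels rows

Fix: Switch to LEFT JOIN to retain unmatched parent rows

Corrected query:
SELECT p.name, COUNT(c.id) FROM authors p LEFT JOIN novels c ON c.author_id = p.id GROUP BY p.name

Result:
name    | COUNT(c.id)
--------+------------
Atwood  | 1          
Austen  | 1          
Le Guin | 0          
Orwell  | 2          
Tolkien | 1          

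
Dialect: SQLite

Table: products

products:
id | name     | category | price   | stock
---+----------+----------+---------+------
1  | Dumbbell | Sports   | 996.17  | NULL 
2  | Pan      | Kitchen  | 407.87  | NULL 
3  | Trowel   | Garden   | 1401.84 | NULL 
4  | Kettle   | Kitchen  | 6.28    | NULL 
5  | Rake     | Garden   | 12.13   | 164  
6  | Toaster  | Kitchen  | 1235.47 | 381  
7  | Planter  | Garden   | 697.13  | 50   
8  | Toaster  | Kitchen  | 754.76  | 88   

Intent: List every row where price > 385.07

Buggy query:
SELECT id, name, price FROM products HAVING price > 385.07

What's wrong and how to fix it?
Bug: This is a non-aggregate query (no GROUP BY, no aggregates), so in SQLite the HAVING clause is invalid here; a row-level condition belongs in WHERE

Fix: Use WHERE for row-level filtering

Corrected query:
SELECT id, name, price FROM products WHERE price > 385.07

Result:
id | name     | price  
---+----------+--------
1  | Dumbbell | 996.17 
2  | Pan      | 407.87 
3  | Trowel   | 1401.84
6  | Toaster  | 1235.47
7  | Planter  | 697.13 
8  | Toaster  | 754.76 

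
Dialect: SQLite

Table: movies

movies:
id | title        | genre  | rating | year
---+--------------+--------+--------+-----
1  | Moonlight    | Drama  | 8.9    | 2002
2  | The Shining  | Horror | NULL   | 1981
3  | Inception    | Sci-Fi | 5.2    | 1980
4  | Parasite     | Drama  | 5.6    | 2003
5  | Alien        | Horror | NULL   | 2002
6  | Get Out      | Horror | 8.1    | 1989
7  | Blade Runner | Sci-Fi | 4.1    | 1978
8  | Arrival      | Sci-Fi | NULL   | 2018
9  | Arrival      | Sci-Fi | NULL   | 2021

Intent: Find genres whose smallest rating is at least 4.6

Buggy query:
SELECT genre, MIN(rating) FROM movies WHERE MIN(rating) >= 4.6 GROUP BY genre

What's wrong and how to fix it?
Bug: MIN() in WHERE is a misuse of aggregate

Fix: Replace WHERE with HAVING after the GROUP BY

Corrected query:
SELECT genre, MIN(rating) FROM movies GROUP BY genre HAVING MIN(rating) >= 4.6

Result:
genre  | MIN(rating)
-------+------------
Drama  | 5.6        
Horror | 8.1        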